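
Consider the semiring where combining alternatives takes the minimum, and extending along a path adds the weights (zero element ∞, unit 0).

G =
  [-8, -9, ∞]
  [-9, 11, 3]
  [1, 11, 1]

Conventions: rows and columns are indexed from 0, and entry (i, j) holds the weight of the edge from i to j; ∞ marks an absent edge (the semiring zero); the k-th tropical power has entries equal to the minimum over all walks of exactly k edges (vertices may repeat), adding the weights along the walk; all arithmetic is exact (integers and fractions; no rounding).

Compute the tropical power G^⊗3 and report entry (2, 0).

G^⊗2:
  [-18, -17, -6]
  [-17, -18, 4]
  [-7, -8, 2]
G^⊗3:
  [-26, -27, -14]
  [-27, -26, -15]
  [-17, -16, -5]
Key observation: the optimum is the walk 2->0->1->0, with weight 1 + (-9) + (-9) = -17.
Optimal value attained by: walk 2->0->1->0.
Answer: (G^⊗3)[2][0] = -17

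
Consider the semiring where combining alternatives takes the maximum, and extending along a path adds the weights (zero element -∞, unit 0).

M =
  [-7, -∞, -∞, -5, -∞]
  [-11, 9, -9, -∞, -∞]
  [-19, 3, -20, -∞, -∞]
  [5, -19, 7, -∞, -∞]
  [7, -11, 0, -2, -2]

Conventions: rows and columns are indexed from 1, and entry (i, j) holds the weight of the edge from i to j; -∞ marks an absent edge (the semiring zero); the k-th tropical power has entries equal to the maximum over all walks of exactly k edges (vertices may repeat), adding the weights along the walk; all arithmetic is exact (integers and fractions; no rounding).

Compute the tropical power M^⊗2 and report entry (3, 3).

M^⊗2:
  [0, -24, 2, -12, -∞]
  [-2, 18, 0, -16, -∞]
  [-8, 12, -6, -24, -∞]
  [-2, 10, -13, 0, -∞]
  [5, 3, 5, 2, -4]
Key observation: the optimum is the walk 3->2->3, with weight 3 + (-9) = -6.
Optimal value attained by: walk 3->2->3.
Answer: (M^⊗2)[3][3] = -6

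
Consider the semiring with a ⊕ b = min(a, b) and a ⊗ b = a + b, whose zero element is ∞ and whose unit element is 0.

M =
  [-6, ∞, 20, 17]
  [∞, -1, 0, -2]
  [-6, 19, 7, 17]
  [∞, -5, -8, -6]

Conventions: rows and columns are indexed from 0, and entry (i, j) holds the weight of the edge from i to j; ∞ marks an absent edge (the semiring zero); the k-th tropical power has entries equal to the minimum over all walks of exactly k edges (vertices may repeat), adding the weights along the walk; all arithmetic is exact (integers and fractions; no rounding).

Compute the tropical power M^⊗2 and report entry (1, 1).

M^⊗2:
  [-12, 12, 9, 11]
  [-6, -7, -10, -8]
  [-12, 12, 9, 11]
  [-14, -11, -14, -12]
Key observation: the optimum is the walk 1->3->1, with weight (-2) + (-5) = -7.
Optimal value attained by: walk 1->3->1.
Answer: (M^⊗2)[1][1] = -7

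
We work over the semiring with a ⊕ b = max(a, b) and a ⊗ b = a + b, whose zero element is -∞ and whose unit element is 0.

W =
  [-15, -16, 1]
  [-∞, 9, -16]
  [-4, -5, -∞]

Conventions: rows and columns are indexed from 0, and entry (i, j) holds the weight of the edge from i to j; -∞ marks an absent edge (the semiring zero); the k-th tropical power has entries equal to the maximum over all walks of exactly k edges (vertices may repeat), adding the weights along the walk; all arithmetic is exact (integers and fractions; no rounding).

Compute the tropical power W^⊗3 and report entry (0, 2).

W^⊗2:
  [-3, -4, -14]
  [-20, 18, -7]
  [-19, 4, -3]
W^⊗3:
  [-18, 5, -2]
  [-11, 27, 2]
  [-7, 13, -12]
Key observation: the optimum is the walk 0->2->0->2, with weight 1 + (-4) + 1 = -2.
Optimal value attained by: walk 0->2->0->2.
Answer: (W^⊗3)[0][2] = -2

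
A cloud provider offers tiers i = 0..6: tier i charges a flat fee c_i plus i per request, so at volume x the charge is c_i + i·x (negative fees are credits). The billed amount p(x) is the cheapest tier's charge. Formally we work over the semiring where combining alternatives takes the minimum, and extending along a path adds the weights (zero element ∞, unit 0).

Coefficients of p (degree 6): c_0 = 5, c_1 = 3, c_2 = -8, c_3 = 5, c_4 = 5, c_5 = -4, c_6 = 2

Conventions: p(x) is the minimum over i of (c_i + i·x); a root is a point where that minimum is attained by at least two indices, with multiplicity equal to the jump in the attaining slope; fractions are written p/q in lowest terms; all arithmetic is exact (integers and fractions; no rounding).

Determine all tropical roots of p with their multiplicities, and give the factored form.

hull edge (i=0, c=5) to (i=2, c=-8): slope -13/2, span 2
hull edge (i=2, c=-8) to (i=5, c=-4): slope 4/3, span 3
hull edge (i=5, c=-4) to (i=6, c=2): slope 6, span 1
Factored form: p(x) = 2 ⊗ (x ⊕ (-6)) ⊗ (x ⊕ (-4/3)) ⊗ (x ⊕ (-4/3)) ⊗ (x ⊕ (-4/3)) ⊗ (x ⊕ 13/2) ⊗ (x ⊕ 13/2)
Answer: roots = -6 (mult 1), -4/3 (mult 3), 13/2 (mult 2)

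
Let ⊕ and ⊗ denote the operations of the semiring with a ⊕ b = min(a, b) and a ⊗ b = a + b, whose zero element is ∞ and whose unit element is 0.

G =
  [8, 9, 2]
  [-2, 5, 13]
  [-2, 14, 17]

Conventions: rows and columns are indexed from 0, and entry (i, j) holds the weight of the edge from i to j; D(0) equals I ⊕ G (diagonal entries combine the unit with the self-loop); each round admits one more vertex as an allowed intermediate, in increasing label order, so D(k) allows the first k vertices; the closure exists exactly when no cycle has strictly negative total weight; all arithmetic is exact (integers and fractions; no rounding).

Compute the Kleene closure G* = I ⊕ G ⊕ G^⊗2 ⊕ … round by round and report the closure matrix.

D(0):
  [0, 9, 2]
  [-2, 0, 13]
  [-2, 14, 0]
D(1):
  [0, 9, 2]
  [-2, 0, 0]
  [-2, 7, 0]
D(2):
  [0, 9, 2]
  [-2, 0, 0]
  [-2, 7, 0]
D(3):
  [0, 9, 2]
  [-2, 0, 0]
  [-2, 7, 0]
Answer: G* = [[0, 9, 2], [-2, 0, 0], [-2, 7, 0]]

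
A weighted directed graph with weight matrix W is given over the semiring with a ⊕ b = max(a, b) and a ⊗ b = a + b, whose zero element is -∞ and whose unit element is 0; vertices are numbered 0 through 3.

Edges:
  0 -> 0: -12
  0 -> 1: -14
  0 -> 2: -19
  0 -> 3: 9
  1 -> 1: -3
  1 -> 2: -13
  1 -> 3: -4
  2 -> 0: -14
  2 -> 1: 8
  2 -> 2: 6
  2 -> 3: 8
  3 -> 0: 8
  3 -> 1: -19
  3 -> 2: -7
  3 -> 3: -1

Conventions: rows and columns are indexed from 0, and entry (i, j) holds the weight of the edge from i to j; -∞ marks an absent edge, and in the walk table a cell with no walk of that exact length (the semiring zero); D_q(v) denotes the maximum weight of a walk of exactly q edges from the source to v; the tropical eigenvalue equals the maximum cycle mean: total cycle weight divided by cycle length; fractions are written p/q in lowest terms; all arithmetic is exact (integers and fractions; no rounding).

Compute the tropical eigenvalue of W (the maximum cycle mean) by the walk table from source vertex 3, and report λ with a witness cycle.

q=0: [-∞, -∞, -∞, 0]
q=1: [8, -19, -7, -1]
q=2: [7, 1, -1, 17]
q=3: [25, 7, 10, 16]
q=4: [24, 18, 16, 34]
Optimal cycle mean attained by: cycle 0->3->0, total 9 + 8, length 2.
Answer: λ = 17/2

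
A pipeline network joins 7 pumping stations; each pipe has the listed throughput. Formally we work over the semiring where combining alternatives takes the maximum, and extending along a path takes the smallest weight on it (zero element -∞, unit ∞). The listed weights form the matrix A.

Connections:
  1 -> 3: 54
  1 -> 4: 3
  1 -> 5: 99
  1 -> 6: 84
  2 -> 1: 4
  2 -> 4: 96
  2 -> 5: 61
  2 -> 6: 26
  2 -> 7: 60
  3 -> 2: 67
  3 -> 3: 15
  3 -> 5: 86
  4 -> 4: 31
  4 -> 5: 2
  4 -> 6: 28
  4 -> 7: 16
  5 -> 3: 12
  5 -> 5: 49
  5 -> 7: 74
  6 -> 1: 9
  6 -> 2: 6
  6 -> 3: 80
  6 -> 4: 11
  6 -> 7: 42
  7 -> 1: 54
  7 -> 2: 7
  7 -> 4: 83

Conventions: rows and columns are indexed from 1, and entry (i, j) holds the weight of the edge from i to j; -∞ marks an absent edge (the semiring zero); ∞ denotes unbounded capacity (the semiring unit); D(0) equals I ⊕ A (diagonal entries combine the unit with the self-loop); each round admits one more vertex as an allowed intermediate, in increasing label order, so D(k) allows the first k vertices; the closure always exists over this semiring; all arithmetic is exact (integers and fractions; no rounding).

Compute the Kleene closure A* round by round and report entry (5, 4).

D(0):
  [∞, -∞, 54, 3, 99, 84, -∞]
  [4, ∞, -∞, 96, 61, 26, 60]
  [-∞, 67, ∞, -∞, 86, -∞, -∞]
  [-∞, -∞, -∞, ∞, 2, 28, 16]
  [-∞, -∞, 12, -∞, ∞, -∞, 74]
  [9, 6, 80, 11, -∞, ∞, 42]
  [54, 7, -∞, 83, -∞, -∞, ∞]
D(1):
  [∞, -∞, 54, 3, 99, 84, -∞]
  [4, ∞, 4, 96, 61, 26, 60]
  [-∞, 67, ∞, -∞, 86, -∞, -∞]
  [-∞, -∞, -∞, ∞, 2, 28, 16]
  [-∞, -∞, 12, -∞, ∞, -∞, 74]
  [9, 6, 80, 11, 9, ∞, 42]
  [54, 7, 54, 83, 54, 54, ∞]
D(2):
  [∞, -∞, 54, 3, 99, 84, -∞]
  [4, ∞, 4, 96, 61, 26, 60]
  [4, 67, ∞, 67, 86, 26, 60]
  [-∞, -∞, -∞, ∞, 2, 28, 16]
  [-∞, -∞, 12, -∞, ∞, -∞, 74]
  [9, 6, 80, 11, 9, ∞, 42]
  [54, 7, 54, 83, 54, 54, ∞]
D(3):
  [∞, 54, 54, 54, 99, 84, 54]
  [4, ∞, 4, 96, 61, 26, 60]
  [4, 67, ∞, 67, 86, 26, 60]
  [-∞, -∞, -∞, ∞, 2, 28, 16]
  [4, 12, 12, 12, ∞, 12, 74]
  [9, 67, 80, 67, 80, ∞, 60]
  [54, 54, 54, 83, 54, 54, ∞]
D(4):
  [∞, 54, 54, 54, 99, 84, 54]
  [4, ∞, 4, 96, 61, 28, 60]
  [4, 67, ∞, 67, 86, 28, 60]
  [-∞, -∞, -∞, ∞, 2, 28, 16]
  [4, 12, 12, 12, ∞, 12, 74]
  [9, 67, 80, 67, 80, ∞, 60]
  [54, 54, 54, 83, 54, 54, ∞]
D(5):
  [∞, 54, 54, 54, 99, 84, 74]
  [4, ∞, 12, 96, 61, 28, 61]
  [4, 67, ∞, 67, 86, 28, 74]
  [2, 2, 2, ∞, 2, 28, 16]
  [4, 12, 12, 12, ∞, 12, 74]
  [9, 67, 80, 67, 80, ∞, 74]
  [54, 54, 54, 83, 54, 54, ∞]
D(6):
  [∞, 67, 80, 67, 99, 84, 74]
  [9, ∞, 28, 96, 61, 28, 61]
  [9, 67, ∞, 67, 86, 28, 74]
  [9, 28, 28, ∞, 28, 28, 28]
  [9, 12, 12, 12, ∞, 12, 74]
  [9, 67, 80, 67, 80, ∞, 74]
  [54, 54, 54, 83, 54, 54, ∞]
D(7):
  [∞, 67, 80, 74, 99, 84, 74]
  [54, ∞, 54, 96, 61, 54, 61]
  [54, 67, ∞, 74, 86, 54, 74]
  [28, 28, 28, ∞, 28, 28, 28]
  [54, 54, 54, 74, ∞, 54, 74]
  [54, 67, 80, 74, 80, ∞, 74]
  [54, 54, 54, 83, 54, 54, ∞]
Answer: A*[5][4] = 74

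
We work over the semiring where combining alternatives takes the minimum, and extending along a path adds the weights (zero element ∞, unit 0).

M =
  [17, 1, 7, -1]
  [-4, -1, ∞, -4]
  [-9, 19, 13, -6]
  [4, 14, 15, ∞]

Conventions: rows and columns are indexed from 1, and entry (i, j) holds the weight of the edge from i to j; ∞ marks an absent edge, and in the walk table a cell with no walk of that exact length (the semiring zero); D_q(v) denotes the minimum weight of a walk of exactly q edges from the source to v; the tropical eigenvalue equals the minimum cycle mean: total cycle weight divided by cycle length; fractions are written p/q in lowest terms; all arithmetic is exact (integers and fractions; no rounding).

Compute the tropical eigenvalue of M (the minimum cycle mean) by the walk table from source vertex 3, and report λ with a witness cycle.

q=0: [∞, ∞, 0, ∞]
q=1: [-9, 19, 13, -6]
q=2: [-2, -8, -2, -10]
q=3: [-12, -9, 5, -12]
q=4: [-13, -11, -5, -13]
Optimal cycle mean attained by: cycle 1->2->1, total 1 + (-4), length 2.
Answer: λ = -3/2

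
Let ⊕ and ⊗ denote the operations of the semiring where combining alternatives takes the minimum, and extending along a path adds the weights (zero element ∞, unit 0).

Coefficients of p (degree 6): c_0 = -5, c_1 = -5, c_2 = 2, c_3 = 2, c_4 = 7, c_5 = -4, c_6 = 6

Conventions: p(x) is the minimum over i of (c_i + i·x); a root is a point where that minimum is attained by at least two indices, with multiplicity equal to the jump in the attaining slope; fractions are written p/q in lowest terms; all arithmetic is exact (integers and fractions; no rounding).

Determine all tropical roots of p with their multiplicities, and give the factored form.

hull edge (i=0, c=-5) to (i=1, c=-5): slope 0, span 1
hull edge (i=1, c=-5) to (i=5, c=-4): slope 1/4, span 4
hull edge (i=5, c=-4) to (i=6, c=6): slope 10, span 1
Factored form: p(x) = 6 ⊗ (x ⊕ (-10)) ⊗ (x ⊕ (-1/4)) ⊗ (x ⊕ (-1/4)) ⊗ (x ⊕ (-1/4)) ⊗ (x ⊕ (-1/4)) ⊗ (x ⊕ 0)
Answer: roots = -10 (mult 1), -1/4 (mult 4), 0 (mult 1)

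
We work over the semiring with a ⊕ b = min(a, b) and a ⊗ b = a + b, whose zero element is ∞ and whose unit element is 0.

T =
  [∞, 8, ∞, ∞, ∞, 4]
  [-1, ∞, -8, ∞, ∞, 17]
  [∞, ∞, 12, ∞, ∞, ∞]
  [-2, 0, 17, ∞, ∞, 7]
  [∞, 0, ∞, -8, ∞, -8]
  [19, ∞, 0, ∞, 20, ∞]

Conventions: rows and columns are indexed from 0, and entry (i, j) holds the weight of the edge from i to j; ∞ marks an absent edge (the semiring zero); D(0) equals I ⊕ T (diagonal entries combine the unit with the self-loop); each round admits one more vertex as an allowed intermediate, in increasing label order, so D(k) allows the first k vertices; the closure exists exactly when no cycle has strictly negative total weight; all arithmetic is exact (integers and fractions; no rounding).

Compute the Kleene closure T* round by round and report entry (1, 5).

D(0):
  [0, 8, ∞, ∞, ∞, 4]
  [-1, 0, -8, ∞, ∞, 17]
  [∞, ∞, 0, ∞, ∞, ∞]
  [-2, 0, 17, 0, ∞, 7]
  [∞, 0, ∞, -8, 0, -8]
  [19, ∞, 0, ∞, 20, 0]
D(1):
  [0, 8, ∞, ∞, ∞, 4]
  [-1, 0, -8, ∞, ∞, 3]
  [∞, ∞, 0, ∞, ∞, ∞]
  [-2, 0, 17, 0, ∞, 2]
  [∞, 0, ∞, -8, 0, -8]
  [19, 27, 0, ∞, 20, 0]
D(2):
  [0, 8, 0, ∞, ∞, 4]
  [-1, 0, -8, ∞, ∞, 3]
  [∞, ∞, 0, ∞, ∞, ∞]
  [-2, 0, -8, 0, ∞, 2]
  [-1, 0, -8, -8, 0, -8]
  [19, 27, 0, ∞, 20, 0]
D(3):
  [0, 8, 0, ∞, ∞, 4]
  [-1, 0, -8, ∞, ∞, 3]
  [∞, ∞, 0, ∞, ∞, ∞]
  [-2, 0, -8, 0, ∞, 2]
  [-1, 0, -8, -8, 0, -8]
  [19, 27, 0, ∞, 20, 0]
D(4):
  [0, 8, 0, ∞, ∞, 4]
  [-1, 0, -8, ∞, ∞, 3]
  [∞, ∞, 0, ∞, ∞, ∞]
  [-2, 0, -8, 0, ∞, 2]
  [-10, -8, -16, -8, 0, -8]
  [19, 27, 0, ∞, 20, 0]
D(5):
  [0, 8, 0, ∞, ∞, 4]
  [-1, 0, -8, ∞, ∞, 3]
  [∞, ∞, 0, ∞, ∞, ∞]
  [-2, 0, -8, 0, ∞, 2]
  [-10, -8, -16, -8, 0, -8]
  [10, 12, 0, 12, 20, 0]
D(6):
  [0, 8, 0, 16, 24, 4]
  [-1, 0, -8, 15, 23, 3]
  [∞, ∞, 0, ∞, ∞, ∞]
  [-2, 0, -8, 0, 22, 2]
  [-10, -8, -16, -8, 0, -8]
  [10, 12, 0, 12, 20, 0]
Answer: T*[1][5] = 3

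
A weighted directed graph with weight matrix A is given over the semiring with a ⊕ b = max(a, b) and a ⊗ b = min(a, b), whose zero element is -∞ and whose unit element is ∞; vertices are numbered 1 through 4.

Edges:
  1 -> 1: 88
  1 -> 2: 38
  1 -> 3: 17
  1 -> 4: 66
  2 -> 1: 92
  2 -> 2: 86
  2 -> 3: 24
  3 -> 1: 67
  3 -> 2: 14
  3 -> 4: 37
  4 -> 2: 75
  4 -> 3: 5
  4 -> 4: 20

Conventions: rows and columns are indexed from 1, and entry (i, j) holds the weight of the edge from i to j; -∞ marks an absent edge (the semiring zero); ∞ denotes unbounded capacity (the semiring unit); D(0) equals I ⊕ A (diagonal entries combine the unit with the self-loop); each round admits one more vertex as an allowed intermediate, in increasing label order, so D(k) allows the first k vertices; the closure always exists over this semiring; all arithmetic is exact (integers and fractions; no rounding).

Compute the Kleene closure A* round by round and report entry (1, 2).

D(0):
  [∞, 38, 17, 66]
  [92, ∞, 24, -∞]
  [67, 14, ∞, 37]
  [-∞, 75, 5, ∞]
D(1):
  [∞, 38, 17, 66]
  [92, ∞, 24, 66]
  [67, 38, ∞, 66]
  [-∞, 75, 5, ∞]
D(2):
  [∞, 38, 24, 66]
  [92, ∞, 24, 66]
  [67, 38, ∞, 66]
  [75, 75, 24, ∞]
D(3):
  [∞, 38, 24, 66]
  [92, ∞, 24, 66]
  [67, 38, ∞, 66]
  [75, 75, 24, ∞]
D(4):
  [∞, 66, 24, 66]
  [92, ∞, 24, 66]
  [67, 66, ∞, 66]
  [75, 75, 24, ∞]
Answer: A*[1][2] = 66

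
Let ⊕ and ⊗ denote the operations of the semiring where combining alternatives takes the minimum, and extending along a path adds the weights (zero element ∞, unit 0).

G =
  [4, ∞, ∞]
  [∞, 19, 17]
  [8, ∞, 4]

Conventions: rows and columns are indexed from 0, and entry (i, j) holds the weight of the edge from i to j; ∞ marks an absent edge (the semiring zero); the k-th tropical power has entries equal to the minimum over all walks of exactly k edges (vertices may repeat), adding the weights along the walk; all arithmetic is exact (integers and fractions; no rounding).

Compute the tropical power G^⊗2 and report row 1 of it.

G^⊗2:
  [8, ∞, ∞]
  [25, 38, 21]
  [12, ∞, 8]
Answer: row 1 of G^⊗2 = [25, 38, 21]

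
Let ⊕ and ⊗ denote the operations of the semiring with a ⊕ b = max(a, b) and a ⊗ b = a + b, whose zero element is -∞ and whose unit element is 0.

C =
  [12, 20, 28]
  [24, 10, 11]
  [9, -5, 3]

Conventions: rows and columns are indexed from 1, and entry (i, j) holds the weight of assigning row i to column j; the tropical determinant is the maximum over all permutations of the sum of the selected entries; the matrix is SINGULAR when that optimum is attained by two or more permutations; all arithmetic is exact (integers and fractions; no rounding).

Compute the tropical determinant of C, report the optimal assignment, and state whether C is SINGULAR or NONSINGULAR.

σ = (1, 2, 3): 12 + 10 + 3 = 25
σ = (1, 3, 2): 12 + 11 + (-5) = 18
σ = (2, 1, 3): 20 + 24 + 3 = 47
σ = (2, 3, 1): 20 + 11 + 9 = 40
σ = (3, 1, 2): 28 + 24 + (-5) = 47
σ = (3, 2, 1): 28 + 10 + 9 = 47
Optimal value attained by: σ = (2, 1, 3).
Answer: det⊕(C) = 47; verdict: SINGULAR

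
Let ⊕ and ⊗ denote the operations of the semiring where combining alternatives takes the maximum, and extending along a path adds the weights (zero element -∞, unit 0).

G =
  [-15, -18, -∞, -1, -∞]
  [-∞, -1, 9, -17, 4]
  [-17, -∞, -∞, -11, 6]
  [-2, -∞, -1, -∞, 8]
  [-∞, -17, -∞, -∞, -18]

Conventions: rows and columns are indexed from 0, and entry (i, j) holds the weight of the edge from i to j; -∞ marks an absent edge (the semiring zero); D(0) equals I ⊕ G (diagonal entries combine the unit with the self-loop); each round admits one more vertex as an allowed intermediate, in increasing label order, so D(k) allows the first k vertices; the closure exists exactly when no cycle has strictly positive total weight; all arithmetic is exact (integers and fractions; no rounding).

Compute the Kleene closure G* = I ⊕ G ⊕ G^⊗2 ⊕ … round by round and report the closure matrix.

D(0):
  [0, -18, -∞, -1, -∞]
  [-∞, 0, 9, -17, 4]
  [-17, -∞, 0, -11, 6]
  [-2, -∞, -1, 0, 8]
  [-∞, -17, -∞, -∞, 0]
D(1):
  [0, -18, -∞, -1, -∞]
  [-∞, 0, 9, -17, 4]
  [-17, -35, 0, -11, 6]
  [-2, -20, -1, 0, 8]
  [-∞, -17, -∞, -∞, 0]
D(2):
  [0, -18, -9, -1, -14]
  [-∞, 0, 9, -17, 4]
  [-17, -35, 0, -11, 6]
  [-2, -20, -1, 0, 8]
  [-∞, -17, -8, -34, 0]
D(3):
  [0, -18, -9, -1, -3]
  [-8, 0, 9, -2, 15]
  [-17, -35, 0, -11, 6]
  [-2, -20, -1, 0, 8]
  [-25, -17, -8, -19, 0]
D(4):
  [0, -18, -2, -1, 7]
  [-4, 0, 9, -2, 15]
  [-13, -31, 0, -11, 6]
  [-2, -20, -1, 0, 8]
  [-21, -17, -8, -19, 0]
D(5):
  [0, -10, -1, -1, 7]
  [-4, 0, 9, -2, 15]
  [-13, -11, 0, -11, 6]
  [-2, -9, 0, 0, 8]
  [-21, -17, -8, -19, 0]
Answer: G* = [[0, -10, -1, -1, 7], [-4, 0, 9, -2, 15], [-13, -11, 0, -11, 6], [-2, -9, 0, 0, 8], [-21, -17, -8, -19, 0]]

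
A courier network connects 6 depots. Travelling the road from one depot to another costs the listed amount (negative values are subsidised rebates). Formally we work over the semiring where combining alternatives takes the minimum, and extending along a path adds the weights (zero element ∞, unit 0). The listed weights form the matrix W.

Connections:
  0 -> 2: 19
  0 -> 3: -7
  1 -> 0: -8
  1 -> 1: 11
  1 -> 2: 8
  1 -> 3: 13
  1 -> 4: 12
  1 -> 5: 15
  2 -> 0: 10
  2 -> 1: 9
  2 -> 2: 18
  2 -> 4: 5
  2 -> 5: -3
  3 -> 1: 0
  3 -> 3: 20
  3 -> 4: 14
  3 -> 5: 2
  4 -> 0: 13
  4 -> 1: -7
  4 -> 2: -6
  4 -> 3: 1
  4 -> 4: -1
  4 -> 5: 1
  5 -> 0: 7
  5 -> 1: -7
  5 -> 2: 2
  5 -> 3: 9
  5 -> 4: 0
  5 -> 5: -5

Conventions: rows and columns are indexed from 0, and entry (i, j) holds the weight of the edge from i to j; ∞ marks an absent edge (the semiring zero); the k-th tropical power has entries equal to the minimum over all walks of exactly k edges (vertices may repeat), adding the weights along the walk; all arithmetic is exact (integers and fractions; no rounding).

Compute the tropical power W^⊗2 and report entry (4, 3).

W^⊗2:
  [29, -7, 37, 13, 7, -5]
  [3, 5, 6, -15, 11, 5]
  [1, -10, -1, 3, -3, -8]
  [-8, -5, 4, 11, 2, -3]
  [-15, -8, -7, 0, -2, -9]
  [-15, -12, -6, 0, -5, -10]
Key observation: the optimum is the walk 4->4->3, with weight (-1) + 1 = 0.
Optimal value attained by: walk 4->4->3.
Answer: (W^⊗2)[4][3] = 0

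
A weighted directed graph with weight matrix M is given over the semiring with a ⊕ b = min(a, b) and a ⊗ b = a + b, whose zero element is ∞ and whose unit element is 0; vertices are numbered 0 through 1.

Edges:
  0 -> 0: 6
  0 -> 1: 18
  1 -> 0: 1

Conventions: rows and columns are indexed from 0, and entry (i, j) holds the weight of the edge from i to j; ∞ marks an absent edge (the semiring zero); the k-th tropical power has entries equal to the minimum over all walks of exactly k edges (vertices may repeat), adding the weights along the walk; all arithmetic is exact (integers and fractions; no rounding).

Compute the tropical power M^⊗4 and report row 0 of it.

M^⊗2:
  [12, 24]
  [7, 19]
M^⊗3:
  [18, 30]
  [13, 25]
M^⊗4:
  [24, 36]
  [19, 31]
Answer: row 0 of M^⊗4 = [24, 36]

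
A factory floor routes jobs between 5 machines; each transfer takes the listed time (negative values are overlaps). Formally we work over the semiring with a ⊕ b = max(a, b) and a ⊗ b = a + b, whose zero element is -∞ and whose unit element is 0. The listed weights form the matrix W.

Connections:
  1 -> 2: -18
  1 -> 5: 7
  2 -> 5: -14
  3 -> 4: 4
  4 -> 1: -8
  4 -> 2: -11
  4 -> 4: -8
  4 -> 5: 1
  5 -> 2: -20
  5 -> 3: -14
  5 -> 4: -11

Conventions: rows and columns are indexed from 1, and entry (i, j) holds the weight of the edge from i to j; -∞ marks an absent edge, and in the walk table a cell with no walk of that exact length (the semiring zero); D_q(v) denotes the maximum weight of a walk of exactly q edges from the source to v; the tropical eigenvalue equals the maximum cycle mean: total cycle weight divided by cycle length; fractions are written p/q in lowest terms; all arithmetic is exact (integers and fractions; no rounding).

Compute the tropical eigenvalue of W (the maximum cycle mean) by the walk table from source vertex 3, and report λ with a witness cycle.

q=0: [-∞, -∞, 0, -∞, -∞]
q=1: [-∞, -∞, -∞, 4, -∞]
q=2: [-4, -7, -∞, -4, 5]
q=3: [-12, -15, -9, -6, 3]
q=4: [-14, -17, -11, -5, -5]
q=5: [-13, -16, -19, -7, -4]
Optimal cycle mean attained by: cycle 1->5->3->4->1, total 7 + (-14) + 4 + (-8), length 4.
Answer: λ = -11/4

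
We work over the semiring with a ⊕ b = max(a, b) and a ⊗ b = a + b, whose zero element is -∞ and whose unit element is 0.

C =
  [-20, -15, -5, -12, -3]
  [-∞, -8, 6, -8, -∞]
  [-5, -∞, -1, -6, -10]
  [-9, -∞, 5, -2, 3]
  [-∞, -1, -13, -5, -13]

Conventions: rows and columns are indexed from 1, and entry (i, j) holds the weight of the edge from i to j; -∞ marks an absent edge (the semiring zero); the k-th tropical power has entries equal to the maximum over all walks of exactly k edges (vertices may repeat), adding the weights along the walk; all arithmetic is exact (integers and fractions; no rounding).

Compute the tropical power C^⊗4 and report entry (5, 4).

C^⊗2:
  [-10, -4, -6, -8, -9]
  [1, -16, 5, 0, -4]
  [-6, -11, -1, -7, -3]
  [0, 2, 4, -1, 1]
  [-14, -9, 5, -7, -2]
C^⊗3:
  [-11, -10, 2, -10, -5]
  [0, -5, 5, -1, 3]
  [-6, -4, -2, -7, -4]
  [-1, 0, 8, -2, 2]
  [0, -3, 4, -1, -4]
C^⊗4:
  [-3, -6, 1, -4, -7]
  [0, 2, 4, -1, 2]
  [-7, -5, 2, -8, -4]
  [3, 1, 7, 2, 1]
  [-1, -5, 4, -2, 2]
Key observation: the optimum is the walk 5->2->3->3->4, with weight (-1) + 6 + (-1) + (-6) = -2.
Optimal value attained by: walk 5->2->3->3->4.
Answer: (C^⊗4)[5][4] = -2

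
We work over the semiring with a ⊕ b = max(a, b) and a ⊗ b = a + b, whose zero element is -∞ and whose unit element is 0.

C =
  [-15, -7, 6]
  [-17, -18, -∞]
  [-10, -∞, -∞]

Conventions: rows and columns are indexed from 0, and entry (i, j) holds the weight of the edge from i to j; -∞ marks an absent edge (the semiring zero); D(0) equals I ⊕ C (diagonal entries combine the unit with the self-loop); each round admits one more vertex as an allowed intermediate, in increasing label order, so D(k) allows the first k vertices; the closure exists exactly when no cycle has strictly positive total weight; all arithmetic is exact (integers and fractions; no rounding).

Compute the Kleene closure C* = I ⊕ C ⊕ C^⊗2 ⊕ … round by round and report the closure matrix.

D(0):
  [0, -7, 6]
  [-17, 0, -∞]
  [-10, -∞, 0]
D(1):
  [0, -7, 6]
  [-17, 0, -11]
  [-10, -17, 0]
D(2):
  [0, -7, 6]
  [-17, 0, -11]
  [-10, -17, 0]
D(3):
  [0, -7, 6]
  [-17, 0, -11]
  [-10, -17, 0]
Answer: C* = [[0, -7, 6], [-17, 0, -11], [-10, -17, 0]]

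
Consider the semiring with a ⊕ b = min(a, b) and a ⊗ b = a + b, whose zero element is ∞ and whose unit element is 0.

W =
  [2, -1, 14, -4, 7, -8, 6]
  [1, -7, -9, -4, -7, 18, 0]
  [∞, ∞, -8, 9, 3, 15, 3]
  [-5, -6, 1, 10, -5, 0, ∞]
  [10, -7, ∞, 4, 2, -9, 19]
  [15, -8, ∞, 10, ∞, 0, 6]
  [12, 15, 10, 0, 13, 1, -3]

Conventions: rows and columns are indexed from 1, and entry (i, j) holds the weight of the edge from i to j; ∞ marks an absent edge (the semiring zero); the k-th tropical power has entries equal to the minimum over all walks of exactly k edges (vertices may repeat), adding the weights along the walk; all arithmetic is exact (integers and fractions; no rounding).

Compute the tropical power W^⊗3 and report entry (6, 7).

W^⊗2:
  [-9, -16, -10, -5, -9, -8, -2]
  [-9, -14, -17, -11, -14, -16, -7]
  [4, -4, -16, 1, -5, -6, -5]
  [-5, -13, -15, -10, -13, -14, -6]
  [-6, -17, -16, -11, -14, -9, -7]
  [-7, -15, -17, -12, -15, 0, -8]
  [-5, -7, 1, -3, -5, -2, -6]
W^⊗3:
  [-15, -23, -25, -20, -23, -18, -16]
  [-16, -24, -25, -18, -21, -23, -14]
  [-4, -14, -24, -8, -13, -14, -13]
  [-15, -22, -23, -17, -20, -22, -13]
  [-16, -24, -26, -21, -24, -23, -17]
  [-17, -22, -25, -19, -22, -24, -15]
  [-8, -14, -16, -11, -14, -14, -9]
Key observation: the optimum is the walk 6->2->2->7, with weight (-8) + (-7) + 0 = -15.
Optimal value attained by: walk 6->2->2->7.
Answer: (W^⊗3)[6][7] = -15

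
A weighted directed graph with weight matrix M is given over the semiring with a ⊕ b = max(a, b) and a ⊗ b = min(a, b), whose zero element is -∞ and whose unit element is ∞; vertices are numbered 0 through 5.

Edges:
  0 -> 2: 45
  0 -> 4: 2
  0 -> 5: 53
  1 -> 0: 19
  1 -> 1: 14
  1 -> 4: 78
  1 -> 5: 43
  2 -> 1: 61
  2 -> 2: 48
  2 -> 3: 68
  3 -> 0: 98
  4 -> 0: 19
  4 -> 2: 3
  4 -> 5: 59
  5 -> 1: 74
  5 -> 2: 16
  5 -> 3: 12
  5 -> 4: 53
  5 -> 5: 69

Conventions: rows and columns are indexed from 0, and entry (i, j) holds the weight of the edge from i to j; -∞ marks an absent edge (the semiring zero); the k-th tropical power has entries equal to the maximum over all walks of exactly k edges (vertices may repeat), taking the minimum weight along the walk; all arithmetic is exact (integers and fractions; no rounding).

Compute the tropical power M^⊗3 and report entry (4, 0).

M^⊗2:
  [2, 53, 45, 45, 53, 53]
  [19, 43, 19, 12, 43, 59]
  [68, 48, 48, 48, 61, 43]
  [-∞, -∞, 45, -∞, 2, 53]
  [-∞, 59, 19, 12, 53, 59]
  [19, 69, 16, 16, 74, 69]
M^⊗3:
  [45, 53, 45, 45, 53, 53]
  [19, 59, 19, 19, 53, 59]
  [48, 48, 48, 48, 48, 59]
  [2, 53, 45, 45, 53, 53]
  [19, 59, 19, 19, 59, 59]
  [19, 69, 19, 16, 69, 69]
Key observation: the optimum is the walk 4->5->1->0, with weight 59 min 74 min 19 = 19.
Optimal value attained by: walk 4->5->1->0.
Answer: (M^⊗3)[4][0] = 19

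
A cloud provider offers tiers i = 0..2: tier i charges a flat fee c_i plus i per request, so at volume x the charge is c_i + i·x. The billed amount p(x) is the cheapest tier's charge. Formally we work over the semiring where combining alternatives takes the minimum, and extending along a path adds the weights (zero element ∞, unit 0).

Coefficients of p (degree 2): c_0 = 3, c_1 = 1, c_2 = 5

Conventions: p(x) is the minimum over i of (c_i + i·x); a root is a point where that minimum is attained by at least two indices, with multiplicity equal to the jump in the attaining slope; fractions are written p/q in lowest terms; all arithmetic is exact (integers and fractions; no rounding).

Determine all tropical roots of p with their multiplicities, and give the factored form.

hull edge (i=0, c=3) to (i=1, c=1): slope -2, span 1
hull edge (i=1, c=1) to (i=2, c=5): slope 4, span 1
Factored form: p(x) = 5 ⊗ (x ⊕ (-4)) ⊗ (x ⊕ 2)
Answer: roots = -4 (mult 1), 2 (mult 1)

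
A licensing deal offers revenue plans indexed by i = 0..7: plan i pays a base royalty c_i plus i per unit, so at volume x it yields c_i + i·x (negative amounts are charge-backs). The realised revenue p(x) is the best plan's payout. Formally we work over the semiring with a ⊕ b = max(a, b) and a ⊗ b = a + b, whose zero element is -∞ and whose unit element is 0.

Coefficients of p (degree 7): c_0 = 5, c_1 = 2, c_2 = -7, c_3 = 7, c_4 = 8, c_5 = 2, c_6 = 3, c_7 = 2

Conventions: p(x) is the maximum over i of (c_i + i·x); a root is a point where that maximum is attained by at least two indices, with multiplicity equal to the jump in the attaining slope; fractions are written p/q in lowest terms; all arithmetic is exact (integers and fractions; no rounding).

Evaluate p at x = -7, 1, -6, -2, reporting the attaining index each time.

p(-7) = max(5+0·(-7)=5, 2+1·(-7)=-5, -7+2·(-7)=-21, 7+3·(-7)=-14, 8+4·(-7)=-20, 2+5·(-7)=-33, 3+6·(-7)=-39, 2+7·(-7)=-47) = 5 (attained by i=0)
p(1) = max(5+0·1=5, 2+1·1=3, -7+2·1=-5, 7+3·1=10, 8+4·1=12, 2+5·1=7, 3+6·1=9, 2+7·1=9) = 12 (attained by i=4)
p(-6) = max(5+0·(-6)=5, 2+1·(-6)=-4, -7+2·(-6)=-19, 7+3·(-6)=-11, 8+4·(-6)=-16, 2+5·(-6)=-28, 3+6·(-6)=-33, 2+7·(-6)=-40) = 5 (attained by i=0)
p(-2) = max(5+0·(-2)=5, 2+1·(-2)=0, -7+2·(-2)=-11, 7+3·(-2)=1, 8+4·(-2)=0, 2+5·(-2)=-8, 3+6·(-2)=-9, 2+7·(-2)=-12) = 5 (attained by i=0)
Answer: p(-7) = 5; p(1) = 12; p(-6) = 5; p(-2) = 5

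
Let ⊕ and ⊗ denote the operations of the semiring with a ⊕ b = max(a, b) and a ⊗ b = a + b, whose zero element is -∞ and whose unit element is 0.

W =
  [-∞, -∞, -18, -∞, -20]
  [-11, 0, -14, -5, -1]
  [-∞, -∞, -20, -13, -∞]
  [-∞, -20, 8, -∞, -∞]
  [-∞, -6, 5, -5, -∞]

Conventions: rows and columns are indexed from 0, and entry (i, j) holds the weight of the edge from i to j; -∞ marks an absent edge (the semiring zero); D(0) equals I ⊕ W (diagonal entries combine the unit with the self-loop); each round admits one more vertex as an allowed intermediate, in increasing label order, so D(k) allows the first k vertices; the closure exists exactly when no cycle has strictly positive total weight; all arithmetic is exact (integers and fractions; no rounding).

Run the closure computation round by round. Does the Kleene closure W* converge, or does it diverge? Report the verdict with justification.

D(0):
  [0, -∞, -18, -∞, -20]
  [-11, 0, -14, -5, -1]
  [-∞, -∞, 0, -13, -∞]
  [-∞, -20, 8, 0, -∞]
  [-∞, -6, 5, -5, 0]
D(1):
  [0, -∞, -18, -∞, -20]
  [-11, 0, -14, -5, -1]
  [-∞, -∞, 0, -13, -∞]
  [-∞, -20, 8, 0, -∞]
  [-∞, -6, 5, -5, 0]
D(2):
  [0, -∞, -18, -∞, -20]
  [-11, 0, -14, -5, -1]
  [-∞, -∞, 0, -13, -∞]
  [-31, -20, 8, 0, -21]
  [-17, -6, 5, -5, 0]
D(3):
  [0, -∞, -18, -31, -20]
  [-11, 0, -14, -5, -1]
  [-∞, -∞, 0, -13, -∞]
  [-31, -20, 8, 0, -21]
  [-17, -6, 5, -5, 0]
D(4):
  [0, -51, -18, -31, -20]
  [-11, 0, 3, -5, -1]
  [-44, -33, 0, -13, -34]
  [-31, -20, 8, 0, -21]
  [-17, -6, 5, -5, 0]
D(5):
  [0, -26, -15, -25, -20]
  [-11, 0, 4, -5, -1]
  [-44, -33, 0, -13, -34]
  [-31, -20, 8, 0, -21]
  [-17, -6, 5, -5, 0]
Key observation: every diagonal entry stays at the unit through all rounds, so no improving cycle exists.
Answer: CONVERGES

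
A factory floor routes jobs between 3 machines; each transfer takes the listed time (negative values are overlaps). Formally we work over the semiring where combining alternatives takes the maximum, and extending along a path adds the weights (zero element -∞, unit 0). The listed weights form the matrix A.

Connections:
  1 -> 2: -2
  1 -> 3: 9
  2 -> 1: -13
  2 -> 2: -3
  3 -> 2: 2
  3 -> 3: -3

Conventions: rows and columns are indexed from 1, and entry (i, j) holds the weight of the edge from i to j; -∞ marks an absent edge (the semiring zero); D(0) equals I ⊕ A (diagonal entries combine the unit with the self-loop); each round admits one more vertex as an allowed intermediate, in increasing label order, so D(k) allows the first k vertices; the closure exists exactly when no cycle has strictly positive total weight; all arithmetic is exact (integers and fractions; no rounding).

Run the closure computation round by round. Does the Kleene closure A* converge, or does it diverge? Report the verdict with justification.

D(0):
  [0, -2, 9]
  [-13, 0, -∞]
  [-∞, 2, 0]
D(1):
  [0, -2, 9]
  [-13, 0, -4]
  [-∞, 2, 0]
D(2):
  [0, -2, 9]
  [-13, 0, -4]
  [-11, 2, 0]
D(3):
  [0, 11, 9]
  [-13, 0, -4]
  [-11, 2, 0]
Key observation: every diagonal entry stays at the unit through all rounds, so no improving cycle exists.
Answer: CONVERGES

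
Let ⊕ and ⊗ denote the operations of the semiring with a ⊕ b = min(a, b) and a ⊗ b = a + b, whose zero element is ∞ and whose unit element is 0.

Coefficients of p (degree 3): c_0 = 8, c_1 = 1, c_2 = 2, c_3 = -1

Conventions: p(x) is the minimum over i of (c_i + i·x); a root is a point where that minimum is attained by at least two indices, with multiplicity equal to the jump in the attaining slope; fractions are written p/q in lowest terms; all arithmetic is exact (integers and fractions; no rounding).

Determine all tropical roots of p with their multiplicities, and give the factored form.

hull edge (i=0, c=8) to (i=1, c=1): slope -7, span 1
hull edge (i=1, c=1) to (i=3, c=-1): slope -1, span 2
Factored form: p(x) = -1 ⊗ (x ⊕ 1) ⊗ (x ⊕ 1) ⊗ (x ⊕ 7)
Answer: roots = 1 (mult 2), 7 (mult 1)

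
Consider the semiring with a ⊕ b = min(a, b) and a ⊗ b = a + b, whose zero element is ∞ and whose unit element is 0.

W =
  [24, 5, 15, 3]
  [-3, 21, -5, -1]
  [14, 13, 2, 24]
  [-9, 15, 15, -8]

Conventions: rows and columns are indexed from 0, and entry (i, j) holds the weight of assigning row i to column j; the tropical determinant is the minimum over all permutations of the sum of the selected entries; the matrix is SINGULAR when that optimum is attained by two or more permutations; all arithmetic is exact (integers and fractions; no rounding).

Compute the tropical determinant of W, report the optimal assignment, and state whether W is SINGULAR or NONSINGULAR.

σ = (0, 1, 2, 3): 24 + 21 + 2 + (-8) = 39
σ = (0, 1, 3, 2): 24 + 21 + 24 + 15 = 84
σ = (0, 2, 1, 3): 24 + (-5) + 13 + (-8) = 24
σ = (0, 2, 3, 1): 24 + (-5) + 24 + 15 = 58
σ = (0, 3, 1, 2): 24 + (-1) + 13 + 15 = 51
σ = (0, 3, 2, 1): 24 + (-1) + 2 + 15 = 40
σ = (1, 0, 2, 3): 5 + (-3) + 2 + (-8) = -4
σ = (1, 0, 3, 2): 5 + (-3) + 24 + 15 = 41
σ = (1, 2, 0, 3): 5 + (-5) + 14 + (-8) = 6
σ = (1, 2, 3, 0): 5 + (-5) + 24 + (-9) = 15
σ = (1, 3, 0, 2): 5 + (-1) + 14 + 15 = 33
σ = (1, 3, 2, 0): 5 + (-1) + 2 + (-9) = -3
σ = (2, 0, 1, 3): 15 + (-3) + 13 + (-8) = 17
σ = (2, 0, 3, 1): 15 + (-3) + 24 + 15 = 51
σ = (2, 1, 0, 3): 15 + 21 + 14 + (-8) = 42
σ = (2, 1, 3, 0): 15 + 21 + 24 + (-9) = 51
σ = (2, 3, 0, 1): 15 + (-1) + 14 + 15 = 43
σ = (2, 3, 1, 0): 15 + (-1) + 13 + (-9) = 18
σ = (3, 0, 1, 2): 3 + (-3) + 13 + 15 = 28
σ = (3, 0, 2, 1): 3 + (-3) + 2 + 15 = 17
σ = (3, 1, 0, 2): 3 + 21 + 14 + 15 = 53
σ = (3, 1, 2, 0): 3 + 21 + 2 + (-9) = 17
σ = (3, 2, 0, 1): 3 + (-5) + 14 + 15 = 27
σ = (3, 2, 1, 0): 3 + (-5) + 13 + (-9) = 2
Optimal value attained by: σ = (1, 0, 2, 3).
Answer: det⊕(W) = -4; verdict: NONSINGULAR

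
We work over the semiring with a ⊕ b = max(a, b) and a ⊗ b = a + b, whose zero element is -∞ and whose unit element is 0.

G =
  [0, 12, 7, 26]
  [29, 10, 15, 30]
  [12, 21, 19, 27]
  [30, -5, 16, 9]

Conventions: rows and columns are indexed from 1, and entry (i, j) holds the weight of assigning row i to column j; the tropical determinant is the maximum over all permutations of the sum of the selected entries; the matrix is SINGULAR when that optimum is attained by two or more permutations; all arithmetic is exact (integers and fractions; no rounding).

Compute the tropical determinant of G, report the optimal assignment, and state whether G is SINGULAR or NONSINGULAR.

σ = (1, 2, 3, 4): 0 + 10 + 19 + 9 = 38
σ = (1, 2, 4, 3): 0 + 10 + 27 + 16 = 53
σ = (1, 3, 2, 4): 0 + 15 + 21 + 9 = 45
σ = (1, 3, 4, 2): 0 + 15 + 27 + (-5) = 37
σ = (1, 4, 2, 3): 0 + 30 + 21 + 16 = 67
σ = (1, 4, 3, 2): 0 + 30 + 19 + (-5) = 44
σ = (2, 1, 3, 4): 12 + 29 + 19 + 9 = 69
σ = (2, 1, 4, 3): 12 + 29 + 27 + 16 = 84
σ = (2, 3, 1, 4): 12 + 15 + 12 + 9 = 48
σ = (2, 3, 4, 1): 12 + 15 + 27 + 30 = 84
σ = (2, 4, 1, 3): 12 + 30 + 12 + 16 = 70
σ = (2, 4, 3, 1): 12 + 30 + 19 + 30 = 91
σ = (3, 1, 2, 4): 7 + 29 + 21 + 9 = 66
σ = (3, 1, 4, 2): 7 + 29 + 27 + (-5) = 58
σ = (3, 2, 1, 4): 7 + 10 + 12 + 9 = 38
σ = (3, 2, 4, 1): 7 + 10 + 27 + 30 = 74
σ = (3, 4, 1, 2): 7 + 30 + 12 + (-5) = 44
σ = (3, 4, 2, 1): 7 + 30 + 21 + 30 = 88
σ = (4, 1, 2, 3): 26 + 29 + 21 + 16 = 92
σ = (4, 1, 3, 2): 26 + 29 + 19 + (-5) = 69
σ = (4, 2, 1, 3): 26 + 10 + 12 + 16 = 64
σ = (4, 2, 3, 1): 26 + 10 + 19 + 30 = 85
σ = (4, 3, 1, 2): 26 + 15 + 12 + (-5) = 48
σ = (4, 3, 2, 1): 26 + 15 + 21 + 30 = 92
Optimal value attained by: σ = (4, 1, 2, 3).
Answer: det⊕(G) = 92; verdict: SINGULAR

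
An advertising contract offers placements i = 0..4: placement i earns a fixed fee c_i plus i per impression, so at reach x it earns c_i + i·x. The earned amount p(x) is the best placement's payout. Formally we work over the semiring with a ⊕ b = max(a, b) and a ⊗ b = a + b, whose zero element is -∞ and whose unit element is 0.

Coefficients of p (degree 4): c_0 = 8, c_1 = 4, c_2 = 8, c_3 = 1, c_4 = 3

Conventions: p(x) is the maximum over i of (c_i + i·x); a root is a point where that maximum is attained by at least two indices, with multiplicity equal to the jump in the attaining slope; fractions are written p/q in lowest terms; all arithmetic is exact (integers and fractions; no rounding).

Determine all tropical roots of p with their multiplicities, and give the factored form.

hull edge (i=0, c=8) to (i=2, c=8): slope 0, span 2
hull edge (i=2, c=8) to (i=4, c=3): slope -5/2, span 2
Factored form: p(x) = 3 ⊗ (x ⊕ 0) ⊗ (x ⊕ 0) ⊗ (x ⊕ 5/2) ⊗ (x ⊕ 5/2)
Answer: roots = 0 (mult 2), 5/2 (mult 2)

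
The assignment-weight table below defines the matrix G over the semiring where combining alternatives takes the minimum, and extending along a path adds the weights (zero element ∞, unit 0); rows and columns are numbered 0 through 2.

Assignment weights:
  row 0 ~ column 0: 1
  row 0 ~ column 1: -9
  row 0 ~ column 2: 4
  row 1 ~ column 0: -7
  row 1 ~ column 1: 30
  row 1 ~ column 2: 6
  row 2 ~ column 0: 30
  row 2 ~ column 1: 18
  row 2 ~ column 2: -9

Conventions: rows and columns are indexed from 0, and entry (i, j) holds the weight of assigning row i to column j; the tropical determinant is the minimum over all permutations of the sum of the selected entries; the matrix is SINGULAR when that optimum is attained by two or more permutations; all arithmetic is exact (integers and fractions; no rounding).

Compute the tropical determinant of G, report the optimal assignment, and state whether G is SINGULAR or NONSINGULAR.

σ = (0, 1, 2): 1 + 30 + (-9) = 22
σ = (0, 2, 1): 1 + 6 + 18 = 25
σ = (1, 0, 2): (-9) + (-7) + (-9) = -25
σ = (1, 2, 0): (-9) + 6 + 30 = 27
σ = (2, 0, 1): 4 + (-7) + 18 = 15
σ = (2, 1, 0): 4 + 30 + 30 = 64
Optimal value attained by: σ = (1, 0, 2).
Answer: det⊕(G) = -25; verdict: NONSINGULAR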